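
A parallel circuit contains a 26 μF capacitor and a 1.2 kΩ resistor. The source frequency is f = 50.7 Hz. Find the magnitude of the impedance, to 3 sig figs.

120 Ω

ω = 2πf = 318.6 rad/s
X_C = 1/(ωC) = 121 Ω
Parallel: admittances add. Y = 1/R + jωC
Y = (0.000833 + j0.00828) S
|Y| = 0.00832 S → |Z| = 1/|Y| = 120 Ω, ∠Z = −∠Y = -84.3°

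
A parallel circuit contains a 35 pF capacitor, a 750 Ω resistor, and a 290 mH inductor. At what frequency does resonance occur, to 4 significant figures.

ω₀ = 1/√(LC) = 1/√(0.29 × 3.5e-11) = 313900 rad/s
f₀ = ω₀/(2π) = 49.96 kHz

49.96 kHz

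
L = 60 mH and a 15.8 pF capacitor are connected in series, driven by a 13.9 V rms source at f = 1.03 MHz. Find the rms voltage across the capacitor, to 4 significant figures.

ω = 2πf = 6.472e+06 rad/s
X_L = ωL = 388300 Ω
X_C = 1/(ωC) = 9780 Ω
Net reactance X = X_L − X_C = 378500 Ω
Z = j378500 Ω
|Z| = √(0² + 378500²) = 378500 Ω
I = V/|Z| = 36.72 μA
V_C = I·|Z_C| = 3.672e-05 × 9780 = 0.3591 V

0.3591 V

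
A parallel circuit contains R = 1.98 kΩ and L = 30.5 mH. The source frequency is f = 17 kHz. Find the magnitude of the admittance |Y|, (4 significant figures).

ω = 2πf = 106800 rad/s
X_L = ωL = 3258 Ω
Parallel: admittances add. Y = 1/R + 1/(jωL)
Y = (0.0005051 − j0.0003070) S
|Y| = 0.0005910 S → |Z| = 1/|Y| = 1692 Ω, ∠Z = −∠Y = 31.29°

591.0 μS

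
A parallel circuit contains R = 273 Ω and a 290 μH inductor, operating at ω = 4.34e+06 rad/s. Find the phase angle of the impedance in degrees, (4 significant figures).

12.24°

X_L = ωL = 1259 Ω
Parallel: admittances add. Y = 1/R + 1/(jωL)
Y = (0.003663 − j0.0007945) S
|Y| = 0.003748 S → |Z| = 1/|Y| = 266.8 Ω, ∠Z = −∠Y = 12.24°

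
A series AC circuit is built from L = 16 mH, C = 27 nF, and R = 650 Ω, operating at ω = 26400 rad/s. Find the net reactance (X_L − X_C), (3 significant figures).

-981 Ω

X_L = ωL = 422 Ω
X_C = 1/(ωC) = 1400 Ω
X = 422 − 1400 = -981 Ω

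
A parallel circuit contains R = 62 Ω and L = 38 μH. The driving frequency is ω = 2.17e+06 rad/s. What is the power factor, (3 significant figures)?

0.799

X_L = ωL = 82.5 Ω
Parallel: admittances add. Y = 1/R + 1/(jωL)
Y = (0.0161 − j0.0121) S
|Y| = 0.0202 S → |Z| = 1/|Y| = 49.6 Ω, ∠Z = −∠Y = 36.9°
cos φ = cos(36.9°) = 0.799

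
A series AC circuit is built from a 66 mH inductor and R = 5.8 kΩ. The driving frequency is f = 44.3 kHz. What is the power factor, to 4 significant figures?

0.3011

ω = 2πf = 278300 rad/s
X_L = ωL = 18370 Ω
Z = 5800 + j18370 Ω
|Z| = √(5800² + 18370²) = 19260 Ω
∠Z = arctan(18370/5800) = 72.48°
cos φ = cos(72.48°) = 0.3011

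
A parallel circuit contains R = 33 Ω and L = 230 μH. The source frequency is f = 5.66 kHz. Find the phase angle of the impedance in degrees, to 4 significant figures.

76.08°

ω = 2πf = 35560 rad/s
X_L = ωL = 8.179 Ω
Parallel: admittances add. Y = 1/R + 1/(jωL)
Y = (0.03030 − j0.1223) S
|Y| = 0.1260 S → |Z| = 1/|Y| = 7.939 Ω, ∠Z = −∠Y = 76.08°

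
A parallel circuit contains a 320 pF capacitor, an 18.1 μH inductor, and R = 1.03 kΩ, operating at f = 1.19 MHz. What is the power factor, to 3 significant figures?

0.191

ω = 2πf = 7.477e+06 rad/s
X_L = ωL = 135 Ω
X_C = 1/(ωC) = 418 Ω
Parallel: admittances add. Y = 1/R + 1/(jωL) + jωC
Y = (0.000971 − j0.00500) S
|Y| = 0.00509 S → |Z| = 1/|Y| = 196 Ω, ∠Z = −∠Y = 79.0°
cos φ = cos(79.0°) = 0.191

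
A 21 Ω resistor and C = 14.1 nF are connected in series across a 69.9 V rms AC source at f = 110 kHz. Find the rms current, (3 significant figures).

667 mA

ω = 2πf = 691200 rad/s
X_C = 1/(ωC) = 103 Ω
Z = 21.0 − j103 Ω
|Z| = √(21.0² + 103²) = 105 Ω
I = V/|Z| = 69.9/105 = 667 mA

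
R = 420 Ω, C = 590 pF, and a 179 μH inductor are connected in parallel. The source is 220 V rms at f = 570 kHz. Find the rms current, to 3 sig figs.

538 mA

ω = 2πf = 3.581e+06 rad/s
X_L = ωL = 641 Ω
X_C = 1/(ωC) = 473 Ω
Parallel: admittances add. Y = 1/R + 1/(jωL) + jωC
Y = (0.00238 + j0.000553) S
|Y| = 0.00244 S → |Z| = 1/|Y| = 409 Ω, ∠Z = −∠Y = -13.1°
I = V/|Z| = 220/409 = 538 mA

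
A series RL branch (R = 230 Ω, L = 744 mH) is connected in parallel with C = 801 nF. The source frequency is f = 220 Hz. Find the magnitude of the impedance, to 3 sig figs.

ω = 2πf = 1382 rad/s
X_L = ωL = 1030 Ω
X_C = 1/(ωC) = 903 Ω
Branch 1 (R+jX_L): Z₁ = 230 + j1030 Ω, |Z₁| = 1050 Ω
Branch 2 (−jX_C): Z₂ = −j903 Ω
Parallel: Z = Z₁Z₂/(Z₁+Z₂), |Z| = 3630 Ω, ∠Z = -41.2°

3630 Ω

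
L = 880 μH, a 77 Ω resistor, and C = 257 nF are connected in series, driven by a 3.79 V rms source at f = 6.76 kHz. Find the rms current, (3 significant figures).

40.2 mA

ω = 2πf = 42470 rad/s
X_L = ωL = 37.4 Ω
X_C = 1/(ωC) = 91.6 Ω
Net reactance X = X_L − X_C = -54.2 Ω
Z = 77.0 − j54.2 Ω
|Z| = √(77.0² + 54.2²) = 94.2 Ω
I = V/|Z| = 3.79/94.2 = 40.2 mA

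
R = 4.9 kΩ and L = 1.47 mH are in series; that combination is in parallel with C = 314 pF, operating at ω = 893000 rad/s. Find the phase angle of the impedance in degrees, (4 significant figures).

-50.30°

X_L = ωL = 1313 Ω
X_C = 1/(ωC) = 3566 Ω
Branch 1 (R+jX_L): Z₁ = 4900 + j1313 Ω, |Z₁| = 5073 Ω
Branch 2 (−jX_C): Z₂ = −j3566 Ω
Parallel: Z = Z₁Z₂/(Z₁+Z₂), |Z| = 3354 Ω, ∠Z = -50.30°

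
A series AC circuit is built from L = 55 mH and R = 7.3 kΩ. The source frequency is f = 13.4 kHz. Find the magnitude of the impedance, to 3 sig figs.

ω = 2πf = 84190 rad/s
X_L = ωL = 4630 Ω
Z = 7300 + j4630 Ω
|Z| = √(7300² + 4630²) = 8640 Ω

8640 Ω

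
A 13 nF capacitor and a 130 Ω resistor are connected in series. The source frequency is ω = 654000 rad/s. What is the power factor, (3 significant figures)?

0.742

X_C = 1/(ωC) = 118 Ω
Z = 130 − j118 Ω
|Z| = √(130² + 118²) = 175 Ω
∠Z = arctan(-118/130) = -42.1°
cos φ = cos(-42.1°) = 0.742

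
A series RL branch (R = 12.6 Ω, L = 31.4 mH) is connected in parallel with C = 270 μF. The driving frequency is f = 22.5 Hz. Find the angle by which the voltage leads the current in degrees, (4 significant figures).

ω = 2πf = 141.4 rad/s
X_L = ωL = 4.439 Ω
X_C = 1/(ωC) = 26.20 Ω
Branch 1 (R+jX_L): Z₁ = 12.60 + j4.439 Ω, |Z₁| = 13.36 Ω
Branch 2 (−jX_C): Z₂ = −j26.20 Ω
Parallel: Z = Z₁Z₂/(Z₁+Z₂), |Z| = 13.92 Ω, ∠Z = -10.67°

-10.67°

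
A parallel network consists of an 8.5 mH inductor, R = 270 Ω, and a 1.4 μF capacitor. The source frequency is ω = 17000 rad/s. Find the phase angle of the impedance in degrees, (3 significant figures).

-77.6°

X_L = ωL = 144 Ω
X_C = 1/(ωC) = 42.0 Ω
Parallel: admittances add. Y = 1/R + 1/(jωL) + jωC
Y = (0.00370 + j0.0169) S
|Y| = 0.0173 S → |Z| = 1/|Y| = 57.9 Ω, ∠Z = −∠Y = -77.6°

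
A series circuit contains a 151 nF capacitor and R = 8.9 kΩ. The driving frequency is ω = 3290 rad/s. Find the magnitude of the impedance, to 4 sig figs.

X_C = 1/(ωC) = 2013 Ω
Z = 8900 − j2013 Ω
|Z| = √(8900² + 2013²) = 9125 Ω

9125 Ω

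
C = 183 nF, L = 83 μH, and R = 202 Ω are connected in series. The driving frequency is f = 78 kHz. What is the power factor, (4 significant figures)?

ω = 2πf = 490100 rad/s
X_L = ωL = 40.68 Ω
X_C = 1/(ωC) = 11.15 Ω
Net reactance X = X_L − X_C = 29.53 Ω
Z = 202.0 + j29.53 Ω
|Z| = √(202.0² + 29.53²) = 204.1 Ω
∠Z = arctan(29.53/202.0) = 8.316°
cos φ = cos(8.316°) = 0.9895

0.9895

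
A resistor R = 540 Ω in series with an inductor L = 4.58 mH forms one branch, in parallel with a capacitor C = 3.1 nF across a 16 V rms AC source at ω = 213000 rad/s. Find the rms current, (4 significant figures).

7.229 mA

X_L = ωL = 975.5 Ω
X_C = 1/(ωC) = 1514 Ω
Branch 1 (R+jX_L): Z₁ = 540.0 + j975.5 Ω, |Z₁| = 1115 Ω
Branch 2 (−jX_C): Z₂ = −j1514 Ω
Parallel: Z = Z₁Z₂/(Z₁+Z₂), |Z| = 2213 Ω, ∠Z = 15.98°
I = V/|Z| = 16/2213 = 7.229 mA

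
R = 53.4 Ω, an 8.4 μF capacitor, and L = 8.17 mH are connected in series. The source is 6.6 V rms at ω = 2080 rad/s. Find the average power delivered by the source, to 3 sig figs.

X_L = ωL = 17.0 Ω
X_C = 1/(ωC) = 57.2 Ω
Net reactance X = X_L − X_C = -40.2 Ω
Z = 53.4 − j40.2 Ω
|Z| = √(53.4² + 40.2²) = 66.9 Ω
∠Z = arctan(-40.2/53.4) = -37.0°
I = V/|Z| = 98.7 mA
P = VI cos φ = 6.6 × 0.0987 × cos(-37.0°) = 520 mW

520 mW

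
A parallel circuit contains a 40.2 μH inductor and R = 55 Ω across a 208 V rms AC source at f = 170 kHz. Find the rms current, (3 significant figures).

6.15 A

ω = 2πf = 1.068e+06 rad/s
X_L = ωL = 42.9 Ω
Parallel: admittances add. Y = 1/R + 1/(jωL)
Y = (0.0182 − j0.0233) S
|Y| = 0.0295 S → |Z| = 1/|Y| = 33.8 Ω, ∠Z = −∠Y = 52.0°
I = V/|Z| = 208/33.8 = 6.15 A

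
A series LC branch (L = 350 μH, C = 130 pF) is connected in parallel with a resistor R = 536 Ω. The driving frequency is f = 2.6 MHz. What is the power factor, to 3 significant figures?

ω = 2πf = 1.634e+07 rad/s
X_L = ωL = 5720 Ω
X_C = 1/(ωC) = 471 Ω
Branch 1: Z₁ = R = 536 Ω
Branch 2 (series LC): Z₂ = j(X_L − X_C) = j5250 Ω
Parallel: Z = Z₁Z₂/(Z₁+Z₂), |Z| = 533 Ω, ∠Z = 5.83°
cos φ = cos(5.83°) = 0.995

0.995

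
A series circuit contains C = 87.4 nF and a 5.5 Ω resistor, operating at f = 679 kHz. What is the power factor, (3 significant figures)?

ω = 2πf = 4.266e+06 rad/s
X_C = 1/(ωC) = 2.68 Ω
Z = 5.50 − j2.68 Ω
|Z| = √(5.50² + 2.68²) = 6.12 Ω
∠Z = arctan(-2.68/5.50) = -26.0°
cos φ = cos(-26.0°) = 0.899

0.899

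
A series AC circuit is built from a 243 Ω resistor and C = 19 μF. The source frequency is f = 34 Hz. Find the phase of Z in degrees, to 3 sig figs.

ω = 2πf = 213.6 rad/s
X_C = 1/(ωC) = 246 Ω
Z = 243 − j246 Ω
|Z| = √(243² + 246²) = 346 Ω
∠Z = arctan(-246/243) = -45.4°

-45.4°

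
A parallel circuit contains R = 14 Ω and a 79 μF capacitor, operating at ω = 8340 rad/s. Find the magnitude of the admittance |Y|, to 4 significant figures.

662.7 mS

X_C = 1/(ωC) = 1.518 Ω
Parallel: admittances add. Y = 1/R + jωC
Y = (0.07143 + j0.6589) S
|Y| = 0.6627 S → |Z| = 1/|Y| = 1.509 Ω, ∠Z = −∠Y = -83.81°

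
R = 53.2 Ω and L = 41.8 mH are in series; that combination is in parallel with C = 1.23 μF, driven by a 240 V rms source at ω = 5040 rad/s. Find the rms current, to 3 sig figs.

X_L = ωL = 211 Ω
X_C = 1/(ωC) = 161 Ω
Branch 1 (R+jX_L): Z₁ = 53.2 + j211 Ω, |Z₁| = 217 Ω
Branch 2 (−jX_C): Z₂ = −j161 Ω
Parallel: Z = Z₁Z₂/(Z₁+Z₂), |Z| = 483 Ω, ∠Z = -57.0°
I = V/|Z| = 240/483 = 497 mA

497 mA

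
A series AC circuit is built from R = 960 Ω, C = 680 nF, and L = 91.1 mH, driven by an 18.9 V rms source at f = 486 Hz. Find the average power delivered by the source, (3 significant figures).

ω = 2πf = 3054 rad/s
X_L = ωL = 278 Ω
X_C = 1/(ωC) = 482 Ω
Net reactance X = X_L − X_C = -203 Ω
Z = 960 − j203 Ω
|Z| = √(960² + 203²) = 981 Ω
∠Z = arctan(-203/960) = -12.0°
I = V/|Z| = 19.3 mA
P = VI cos φ = 18.9 × 0.0193 × cos(-12.0°) = 356 mW

356 mW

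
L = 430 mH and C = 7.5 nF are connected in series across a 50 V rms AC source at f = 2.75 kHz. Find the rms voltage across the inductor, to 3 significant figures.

ω = 2πf = 17280 rad/s
X_L = ωL = 7430 Ω
X_C = 1/(ωC) = 7720 Ω
Net reactance X = X_L − X_C = -287 Ω
Z = − j287 Ω
|Z| = √(0² + 287²) = 287 Ω
I = V/|Z| = 174 mA
V_L = I·|Z_L| = 0.174 × 7430 = 1300 V

1300 V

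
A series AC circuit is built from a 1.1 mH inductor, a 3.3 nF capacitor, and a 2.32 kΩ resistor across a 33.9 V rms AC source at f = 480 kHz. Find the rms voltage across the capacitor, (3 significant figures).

0.859 V

ω = 2πf = 3.016e+06 rad/s
X_L = ωL = 3320 Ω
X_C = 1/(ωC) = 100 Ω
Net reactance X = X_L − X_C = 3220 Ω
Z = 2320 + j3220 Ω
|Z| = √(2320² + 3220²) = 3970 Ω
I = V/|Z| = 8.55 mA
V_C = I·|Z_C| = 0.00855 × 100 = 0.859 V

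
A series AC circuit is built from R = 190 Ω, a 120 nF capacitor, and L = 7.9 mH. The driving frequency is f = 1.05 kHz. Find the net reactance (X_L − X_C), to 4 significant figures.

-1211 Ω

ω = 2πf = 6597 rad/s
X_L = ωL = 52.12 Ω
X_C = 1/(ωC) = 1263 Ω
X = 52.12 − 1263 = -1211 Ω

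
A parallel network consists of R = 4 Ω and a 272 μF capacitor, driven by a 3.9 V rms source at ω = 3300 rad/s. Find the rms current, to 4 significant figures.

3.634 A

X_C = 1/(ωC) = 1.114 Ω
Parallel: admittances add. Y = 1/R + jωC
Y = (0.2500 + j0.8976) S
|Y| = 0.9318 S → |Z| = 1/|Y| = 1.073 Ω, ∠Z = −∠Y = -74.44°
I = V/|Z| = 3.9/1.073 = 3.634 A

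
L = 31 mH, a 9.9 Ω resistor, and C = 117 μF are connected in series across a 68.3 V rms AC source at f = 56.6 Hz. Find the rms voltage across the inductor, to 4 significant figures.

ω = 2πf = 355.6 rad/s
X_L = ωL = 11.02 Ω
X_C = 1/(ωC) = 24.03 Ω
Net reactance X = X_L − X_C = -13.01 Ω
Z = 9.900 − j13.01 Ω
|Z| = √(9.900² + 13.01²) = 16.35 Ω
I = V/|Z| = 4.178 A
V_L = I·|Z_L| = 4.178 × 11.02 = 46.06 V

46.06 V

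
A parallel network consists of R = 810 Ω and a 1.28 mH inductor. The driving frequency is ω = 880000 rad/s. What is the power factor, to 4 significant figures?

X_L = ωL = 1126 Ω
Parallel: admittances add. Y = 1/R + 1/(jωL)
Y = (0.001235 − j0.0008878) S
|Y| = 0.001521 S → |Z| = 1/|Y| = 657.6 Ω, ∠Z = −∠Y = 35.72°
cos φ = cos(35.72°) = 0.8119

0.8119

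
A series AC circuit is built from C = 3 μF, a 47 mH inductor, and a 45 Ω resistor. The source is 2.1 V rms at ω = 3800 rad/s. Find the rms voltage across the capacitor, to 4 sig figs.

X_L = ωL = 178.6 Ω
X_C = 1/(ωC) = 87.72 Ω
Net reactance X = X_L − X_C = 90.88 Ω
Z = 45.00 + j90.88 Ω
|Z| = √(45.00² + 90.88²) = 101.4 Ω
I = V/|Z| = 20.71 mA
V_C = I·|Z_C| = 0.02071 × 87.72 = 1.816 V

1.816 V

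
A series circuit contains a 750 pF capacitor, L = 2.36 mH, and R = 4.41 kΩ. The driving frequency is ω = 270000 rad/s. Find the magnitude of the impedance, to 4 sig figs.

X_L = ωL = 637.2 Ω
X_C = 1/(ωC) = 4938 Ω
Net reactance X = X_L − X_C = -4301 Ω
Z = 4410 − j4301 Ω
|Z| = √(4410² + 4301²) = 6160 Ω

6160 Ω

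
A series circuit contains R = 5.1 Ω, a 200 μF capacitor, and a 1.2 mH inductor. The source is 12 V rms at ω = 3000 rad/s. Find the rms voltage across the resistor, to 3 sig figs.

11.2 V

X_L = ωL = 3.60 Ω
X_C = 1/(ωC) = 1.67 Ω
Net reactance X = X_L − X_C = 1.93 Ω
Z = 5.10 + j1.93 Ω
|Z| = √(5.10² + 1.93²) = 5.45 Ω
I = V/|Z| = 2.20 A
V_R = I·|Z_R| = 2.20 × 5.10 = 11.2 V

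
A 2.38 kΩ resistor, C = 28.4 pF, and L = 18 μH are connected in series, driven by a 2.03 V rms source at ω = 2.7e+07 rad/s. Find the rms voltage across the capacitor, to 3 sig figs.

1.05 V

X_L = ωL = 486 Ω
X_C = 1/(ωC) = 1300 Ω
Net reactance X = X_L − X_C = -818 Ω
Z = 2380 − j818 Ω
|Z| = √(2380² + 818²) = 2520 Ω
I = V/|Z| = 807 μA
V_C = I·|Z_C| = 0.000807 × 1300 = 1.05 V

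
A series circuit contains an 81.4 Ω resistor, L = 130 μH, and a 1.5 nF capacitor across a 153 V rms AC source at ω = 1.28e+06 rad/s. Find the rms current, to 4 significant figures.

420.7 mA

X_L = ωL = 166.4 Ω
X_C = 1/(ωC) = 520.8 Ω
Net reactance X = X_L − X_C = -354.4 Ω
Z = 81.40 − j354.4 Ω
|Z| = √(81.40² + 354.4²) = 363.7 Ω
I = V/|Z| = 153/363.7 = 420.7 mA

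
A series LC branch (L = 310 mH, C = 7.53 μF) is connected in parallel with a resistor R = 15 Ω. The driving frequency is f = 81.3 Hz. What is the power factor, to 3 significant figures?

ω = 2πf = 510.8 rad/s
X_L = ωL = 158 Ω
X_C = 1/(ωC) = 260 Ω
Branch 1: Z₁ = R = 15.0 Ω
Branch 2 (series LC): Z₂ = j(X_L − X_C) = −j102 Ω
Parallel: Z = Z₁Z₂/(Z₁+Z₂), |Z| = 14.8 Ω, ∠Z = -8.40°
cos φ = cos(-8.40°) = 0.989

0.989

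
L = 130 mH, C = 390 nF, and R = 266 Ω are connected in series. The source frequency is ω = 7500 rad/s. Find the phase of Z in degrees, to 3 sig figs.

X_L = ωL = 975 Ω
X_C = 1/(ωC) = 342 Ω
Net reactance X = X_L − X_C = 633 Ω
Z = 266 + j633 Ω
|Z| = √(266² + 633²) = 687 Ω
∠Z = arctan(633/266) = 67.2°

67.2°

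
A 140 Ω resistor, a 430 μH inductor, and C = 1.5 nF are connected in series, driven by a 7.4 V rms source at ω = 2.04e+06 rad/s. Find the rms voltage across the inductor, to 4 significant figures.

X_L = ωL = 877.2 Ω
X_C = 1/(ωC) = 326.8 Ω
Net reactance X = X_L − X_C = 550.4 Ω
Z = 140.0 + j550.4 Ω
|Z| = √(140.0² + 550.4²) = 567.9 Ω
I = V/|Z| = 13.03 mA
V_L = I·|Z_L| = 0.01303 × 877.2 = 11.43 V

11.43 V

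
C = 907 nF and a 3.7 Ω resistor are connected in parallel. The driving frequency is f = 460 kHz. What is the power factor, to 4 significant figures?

ω = 2πf = 2.89e+06 rad/s
X_C = 1/(ωC) = 0.3815 Ω
Parallel: admittances add. Y = 1/R + jωC
Y = (0.2703 + j2.621) S
|Y| = 2.635 S → |Z| = 1/|Y| = 0.3795 Ω, ∠Z = −∠Y = -84.11°
cos φ = cos(-84.11°) = 0.1026

0.1026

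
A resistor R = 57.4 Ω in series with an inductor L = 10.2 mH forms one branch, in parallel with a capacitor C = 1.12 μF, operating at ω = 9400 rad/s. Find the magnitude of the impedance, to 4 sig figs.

X_L = ωL = 95.88 Ω
X_C = 1/(ωC) = 94.98 Ω
Branch 1 (R+jX_L): Z₁ = 57.40 + j95.88 Ω, |Z₁| = 111.7 Ω
Branch 2 (−jX_C): Z₂ = −j94.98 Ω
Parallel: Z = Z₁Z₂/(Z₁+Z₂), |Z| = 184.9 Ω, ∠Z = -31.80°

184.9 Ω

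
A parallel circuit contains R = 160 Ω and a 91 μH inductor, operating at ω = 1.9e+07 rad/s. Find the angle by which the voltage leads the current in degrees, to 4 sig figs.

5.287°

X_L = ωL = 1729 Ω
Parallel: admittances add. Y = 1/R + 1/(jωL)
Y = (0.006250 − j0.0005784) S
|Y| = 0.006277 S → |Z| = 1/|Y| = 159.3 Ω, ∠Z = −∠Y = 5.287°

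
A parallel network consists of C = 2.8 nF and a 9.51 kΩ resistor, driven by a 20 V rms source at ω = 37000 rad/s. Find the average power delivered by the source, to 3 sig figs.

42.1 mW

X_C = 1/(ωC) = 9650 Ω
Parallel: admittances add. Y = 1/R + jωC
Y = (0.000105 + j0.000104) S
|Y| = 0.000148 S → |Z| = 1/|Y| = 6770 Ω, ∠Z = −∠Y = -44.6°
I = V/|Z| = 2.95 mA
P = VI cos φ = 20 × 0.00295 × cos(-44.6°) = 42.1 mW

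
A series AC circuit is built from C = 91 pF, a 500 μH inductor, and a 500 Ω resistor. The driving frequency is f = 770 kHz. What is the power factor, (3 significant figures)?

0.959

ω = 2πf = 4.838e+06 rad/s
X_L = ωL = 2420 Ω
X_C = 1/(ωC) = 2270 Ω
Net reactance X = X_L − X_C = 148 Ω
Z = 500 + j148 Ω
|Z| = √(500² + 148²) = 521 Ω
∠Z = arctan(148/500) = 16.5°
cos φ = cos(16.5°) = 0.959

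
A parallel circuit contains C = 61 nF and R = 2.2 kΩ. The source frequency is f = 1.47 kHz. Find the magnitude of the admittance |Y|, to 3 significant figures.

ω = 2πf = 9236 rad/s
X_C = 1/(ωC) = 1770 Ω
Parallel: admittances add. Y = 1/R + jωC
Y = (0.000455 + j0.000563) S
|Y| = 0.000724 S → |Z| = 1/|Y| = 1380 Ω, ∠Z = −∠Y = -51.1°

724 μS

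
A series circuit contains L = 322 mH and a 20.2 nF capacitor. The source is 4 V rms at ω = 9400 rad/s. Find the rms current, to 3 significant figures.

1.79 mA

X_L = ωL = 3030 Ω
X_C = 1/(ωC) = 5270 Ω
Net reactance X = X_L − X_C = -2240 Ω
Z = − j2240 Ω
|Z| = √(0² + 2240²) = 2240 Ω
I = V/|Z| = 4/2240 = 1.79 mA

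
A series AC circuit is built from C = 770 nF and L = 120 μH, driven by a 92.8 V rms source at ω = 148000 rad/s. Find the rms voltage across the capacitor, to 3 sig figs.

X_L = ωL = 17.8 Ω
X_C = 1/(ωC) = 8.78 Ω
Net reactance X = X_L − X_C = 8.98 Ω
Z = j8.98 Ω
|Z| = √(0² + 8.98²) = 8.98 Ω
I = V/|Z| = 10.3 A
V_C = I·|Z_C| = 10.3 × 8.78 = 90.6 V

90.6 V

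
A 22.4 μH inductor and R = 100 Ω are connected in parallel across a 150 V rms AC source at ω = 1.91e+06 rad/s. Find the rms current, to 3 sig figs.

X_L = ωL = 42.8 Ω
Parallel: admittances add. Y = 1/R + 1/(jωL)
Y = (0.0100 − j0.0234) S
|Y| = 0.0254 S → |Z| = 1/|Y| = 39.3 Ω, ∠Z = −∠Y = 66.8°
I = V/|Z| = 150/39.3 = 3.81 A

3.81 A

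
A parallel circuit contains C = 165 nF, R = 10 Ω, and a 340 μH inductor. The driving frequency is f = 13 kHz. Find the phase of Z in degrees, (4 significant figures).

12.70°

ω = 2πf = 81680 rad/s
X_L = ωL = 27.77 Ω
X_C = 1/(ωC) = 74.20 Ω
Parallel: admittances add. Y = 1/R + 1/(jωL) + jωC
Y = (0.1000 − j0.02253) S
|Y| = 0.1025 S → |Z| = 1/|Y| = 9.755 Ω, ∠Z = −∠Y = 12.70°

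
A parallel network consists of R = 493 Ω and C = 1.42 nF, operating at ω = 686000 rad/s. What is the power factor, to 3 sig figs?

X_C = 1/(ωC) = 1030 Ω
Parallel: admittances add. Y = 1/R + jωC
Y = (0.00203 + j0.000974) S
|Y| = 0.00225 S → |Z| = 1/|Y| = 444 Ω, ∠Z = −∠Y = -25.7°
cos φ = cos(-25.7°) = 0.901

0.901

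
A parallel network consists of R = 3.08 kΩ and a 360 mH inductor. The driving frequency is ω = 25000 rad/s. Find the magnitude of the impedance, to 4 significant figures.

2914 Ω

X_L = ωL = 9000 Ω
Parallel: admittances add. Y = 1/R + 1/(jωL)
Y = (0.0003247 − j0.0001111) S
|Y| = 0.0003432 S → |Z| = 1/|Y| = 2914 Ω, ∠Z = −∠Y = 18.89°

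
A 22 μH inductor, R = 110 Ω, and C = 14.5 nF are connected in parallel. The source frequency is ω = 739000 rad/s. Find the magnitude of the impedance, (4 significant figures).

X_L = ωL = 16.26 Ω
X_C = 1/(ωC) = 93.32 Ω
Parallel: admittances add. Y = 1/R + 1/(jωL) + jωC
Y = (0.009091 − j0.05079) S
|Y| = 0.05160 S → |Z| = 1/|Y| = 19.38 Ω, ∠Z = −∠Y = 79.85°

19.38 Ω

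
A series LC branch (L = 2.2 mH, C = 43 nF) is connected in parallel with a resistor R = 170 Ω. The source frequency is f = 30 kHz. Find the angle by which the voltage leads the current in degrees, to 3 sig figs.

ω = 2πf = 188500 rad/s
X_L = ωL = 415 Ω
X_C = 1/(ωC) = 123 Ω
Branch 1: Z₁ = R = 170 Ω
Branch 2 (series LC): Z₂ = j(X_L − X_C) = j291 Ω
Parallel: Z = Z₁Z₂/(Z₁+Z₂), |Z| = 147 Ω, ∠Z = 30.3°

30.3°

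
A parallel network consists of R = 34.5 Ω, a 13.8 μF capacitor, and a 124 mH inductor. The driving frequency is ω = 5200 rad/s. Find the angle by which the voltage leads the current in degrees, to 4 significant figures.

-67.57°

X_L = ωL = 644.8 Ω
X_C = 1/(ωC) = 13.94 Ω
Parallel: admittances add. Y = 1/R + 1/(jωL) + jωC
Y = (0.02899 + j0.07021) S
|Y| = 0.07596 S → |Z| = 1/|Y| = 13.17 Ω, ∠Z = −∠Y = -67.57°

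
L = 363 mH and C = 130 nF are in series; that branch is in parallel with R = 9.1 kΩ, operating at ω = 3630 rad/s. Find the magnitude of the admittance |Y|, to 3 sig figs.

1.25 mS

X_L = ωL = 1320 Ω
X_C = 1/(ωC) = 2120 Ω
Branch 1: Z₁ = R = 9100 Ω
Branch 2 (series LC): Z₂ = j(X_L − X_C) = −j801 Ω
Parallel: Z = Z₁Z₂/(Z₁+Z₂), |Z| = 798 Ω, ∠Z = -85.0°
|Y| = 1/|Z| = 1.25 mS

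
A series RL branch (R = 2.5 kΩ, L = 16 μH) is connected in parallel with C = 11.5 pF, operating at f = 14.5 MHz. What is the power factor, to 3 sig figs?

0.323

ω = 2πf = 9.111e+07 rad/s
X_L = ωL = 1460 Ω
X_C = 1/(ωC) = 954 Ω
Branch 1 (R+jX_L): Z₁ = 2500 + j1460 Ω, |Z₁| = 2890 Ω
Branch 2 (−jX_C): Z₂ = −j954 Ω
Parallel: Z = Z₁Z₂/(Z₁+Z₂), |Z| = 1080 Ω, ∠Z = -71.1°
cos φ = cos(-71.1°) = 0.323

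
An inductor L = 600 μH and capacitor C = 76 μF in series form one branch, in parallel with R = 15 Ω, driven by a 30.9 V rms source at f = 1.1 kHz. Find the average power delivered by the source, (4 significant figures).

63.65 W

ω = 2πf = 6912 rad/s
X_L = ωL = 4.147 Ω
X_C = 1/(ωC) = 1.904 Ω
Branch 1: Z₁ = R = 15.00 Ω
Branch 2 (series LC): Z₂ = j(X_L − X_C) = j2.243 Ω
Parallel: Z = Z₁Z₂/(Z₁+Z₂), |Z| = 2.218 Ω, ∠Z = 81.49°
I = V/|Z| = 13.93 A
P = VI cos φ = 30.9 × 13.93 × cos(81.49°) = 63.65 W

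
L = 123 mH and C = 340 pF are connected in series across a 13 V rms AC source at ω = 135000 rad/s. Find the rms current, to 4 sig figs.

2.509 mA

X_L = ωL = 16600 Ω
X_C = 1/(ωC) = 21790 Ω
Net reactance X = X_L − X_C = -5181 Ω
Z = − j5181 Ω
|Z| = √(0² + 5181²) = 5181 Ω
I = V/|Z| = 13/5181 = 2.509 mA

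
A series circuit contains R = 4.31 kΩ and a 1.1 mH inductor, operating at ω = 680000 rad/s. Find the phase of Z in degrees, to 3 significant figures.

9.85°

X_L = ωL = 748 Ω
Z = 4310 + j748 Ω
|Z| = √(4310² + 748²) = 4370 Ω
∠Z = arctan(748/4310) = 9.85°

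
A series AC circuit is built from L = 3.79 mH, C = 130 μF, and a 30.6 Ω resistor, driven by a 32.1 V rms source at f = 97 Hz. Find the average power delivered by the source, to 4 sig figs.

30.24 W

ω = 2πf = 609.5 rad/s
X_L = ωL = 2.310 Ω
X_C = 1/(ωC) = 12.62 Ω
Net reactance X = X_L − X_C = -10.31 Ω
Z = 30.60 − j10.31 Ω
|Z| = √(30.60² + 10.31²) = 32.29 Ω
∠Z = arctan(-10.31/30.60) = -18.62°
I = V/|Z| = 994.1 mA
P = VI cos φ = 32.1 × 0.9941 × cos(-18.62°) = 30.24 W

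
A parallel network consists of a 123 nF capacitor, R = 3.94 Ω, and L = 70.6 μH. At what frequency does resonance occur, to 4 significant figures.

ω₀ = 1/√(LC) = 1/√(7.06e-05 × 1.23e-07) = 339300 rad/s
f₀ = ω₀/(2π) = 54.01 kHz

54.01 kHz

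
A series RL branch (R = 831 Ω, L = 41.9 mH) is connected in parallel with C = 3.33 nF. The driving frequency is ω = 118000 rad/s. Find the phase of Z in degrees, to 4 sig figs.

X_L = ωL = 4944 Ω
X_C = 1/(ωC) = 2545 Ω
Branch 1 (R+jX_L): Z₁ = 831.0 + j4944 Ω, |Z₁| = 5014 Ω
Branch 2 (−jX_C): Z₂ = −j2545 Ω
Parallel: Z = Z₁Z₂/(Z₁+Z₂), |Z| = 5025 Ω, ∠Z = -80.44°

-80.44°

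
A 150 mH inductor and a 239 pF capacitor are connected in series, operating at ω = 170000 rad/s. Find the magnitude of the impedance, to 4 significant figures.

X_L = ωL = 25500 Ω
X_C = 1/(ωC) = 24610 Ω
Net reactance X = X_L − X_C = 887.6 Ω
Z = j887.6 Ω
|Z| = √(0² + 887.6²) = 887.6 Ω

887.6 Ω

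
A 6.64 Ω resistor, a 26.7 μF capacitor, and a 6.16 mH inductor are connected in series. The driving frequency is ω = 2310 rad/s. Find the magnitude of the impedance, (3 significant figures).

X_L = ωL = 14.2 Ω
X_C = 1/(ωC) = 16.2 Ω
Net reactance X = X_L − X_C = -1.98 Ω
Z = 6.64 − j1.98 Ω
|Z| = √(6.64² + 1.98²) = 6.93 Ω

6.93 Ω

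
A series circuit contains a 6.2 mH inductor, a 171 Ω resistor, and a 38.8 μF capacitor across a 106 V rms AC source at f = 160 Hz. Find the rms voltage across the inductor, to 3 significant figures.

ω = 2πf = 1005 rad/s
X_L = ωL = 6.23 Ω
X_C = 1/(ωC) = 25.6 Ω
Net reactance X = X_L − X_C = -19.4 Ω
Z = 171 − j19.4 Ω
|Z| = √(171² + 19.4²) = 172 Ω
I = V/|Z| = 616 mA
V_L = I·|Z_L| = 0.616 × 6.23 = 3.84 V

3.84 V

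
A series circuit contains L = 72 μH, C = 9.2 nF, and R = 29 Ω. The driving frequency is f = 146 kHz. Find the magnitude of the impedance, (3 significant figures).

59.9 Ω

ω = 2πf = 917300 rad/s
X_L = ωL = 66.0 Ω
X_C = 1/(ωC) = 118 Ω
Net reactance X = X_L − X_C = -52.4 Ω
Z = 29.0 − j52.4 Ω
|Z| = √(29.0² + 52.4²) = 59.9 Ω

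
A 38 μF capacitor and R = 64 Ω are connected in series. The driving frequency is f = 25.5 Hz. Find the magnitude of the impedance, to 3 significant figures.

ω = 2πf = 160.2 rad/s
X_C = 1/(ωC) = 164 Ω
Z = 64.0 − j164 Ω
|Z| = √(64.0² + 164²) = 176 Ω

176 Ω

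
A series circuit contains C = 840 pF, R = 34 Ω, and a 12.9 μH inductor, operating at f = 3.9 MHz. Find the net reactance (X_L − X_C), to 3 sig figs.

ω = 2πf = 2.45e+07 rad/s
X_L = ωL = 316 Ω
X_C = 1/(ωC) = 48.6 Ω
X = 316 − 48.6 = 268 Ω

268 Ω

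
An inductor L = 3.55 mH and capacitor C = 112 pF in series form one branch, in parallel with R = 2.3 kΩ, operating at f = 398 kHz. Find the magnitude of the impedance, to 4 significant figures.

2110 Ω

ω = 2πf = 2.501e+06 rad/s
X_L = ωL = 8878 Ω
X_C = 1/(ωC) = 3570 Ω
Branch 1: Z₁ = R = 2300 Ω
Branch 2 (series LC): Z₂ = j(X_L − X_C) = j5307 Ω
Parallel: Z = Z₁Z₂/(Z₁+Z₂), |Z| = 2110 Ω, ∠Z = 23.43°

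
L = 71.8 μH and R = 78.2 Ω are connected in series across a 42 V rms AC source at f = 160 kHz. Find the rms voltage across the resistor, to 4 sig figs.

ω = 2πf = 1.005e+06 rad/s
X_L = ωL = 72.18 Ω
Z = 78.20 + j72.18 Ω
|Z| = √(78.20² + 72.18²) = 106.4 Ω
I = V/|Z| = 394.7 mA
V_R = I·|Z_R| = 0.3947 × 78.20 = 30.86 V

30.86 V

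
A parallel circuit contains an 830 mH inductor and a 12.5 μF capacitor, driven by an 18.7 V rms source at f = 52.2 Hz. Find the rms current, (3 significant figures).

7.97 mA

ω = 2πf = 328.0 rad/s
X_L = ωL = 272 Ω
X_C = 1/(ωC) = 244 Ω
Parallel: admittances add. Y = 1/(jωL) + jωC
Y = (0 + j0.000426) S
|Y| = 0.000426 S → |Z| = 1/|Y| = 2350 Ω, ∠Z = −∠Y = -90.0°
I = V/|Z| = 18.7/2350 = 7.97 mA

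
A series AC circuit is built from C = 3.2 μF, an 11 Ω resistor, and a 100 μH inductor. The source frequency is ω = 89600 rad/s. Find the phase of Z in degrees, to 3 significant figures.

X_L = ωL = 8.96 Ω
X_C = 1/(ωC) = 3.49 Ω
Net reactance X = X_L − X_C = 5.47 Ω
Z = 11.0 + j5.47 Ω
|Z| = √(11.0² + 5.47²) = 12.3 Ω
∠Z = arctan(5.47/11.0) = 26.4°

26.4°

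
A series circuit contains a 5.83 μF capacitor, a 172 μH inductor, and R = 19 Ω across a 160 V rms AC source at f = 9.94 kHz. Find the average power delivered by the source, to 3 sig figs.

ω = 2πf = 62450 rad/s
X_L = ωL = 10.7 Ω
X_C = 1/(ωC) = 2.75 Ω
Net reactance X = X_L − X_C = 8.00 Ω
Z = 19.0 + j8.00 Ω
|Z| = √(19.0² + 8.00²) = 20.6 Ω
∠Z = arctan(8.00/19.0) = 22.8°
I = V/|Z| = 7.76 A
P = VI cos φ = 160 × 7.76 × cos(22.8°) = 1.14 kW

1.14 kW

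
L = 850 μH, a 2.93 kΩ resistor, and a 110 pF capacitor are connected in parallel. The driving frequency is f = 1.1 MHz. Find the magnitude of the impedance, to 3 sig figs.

1470 Ω

ω = 2πf = 6.912e+06 rad/s
X_L = ωL = 5870 Ω
X_C = 1/(ωC) = 1320 Ω
Parallel: admittances add. Y = 1/R + 1/(jωL) + jωC
Y = (0.000341 + j0.000590) S
|Y| = 0.000682 S → |Z| = 1/|Y| = 1470 Ω, ∠Z = −∠Y = -60.0°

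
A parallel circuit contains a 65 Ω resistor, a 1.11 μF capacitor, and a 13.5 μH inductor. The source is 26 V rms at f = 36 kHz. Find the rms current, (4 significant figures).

2.026 A

ω = 2πf = 226200 rad/s
X_L = ωL = 3.054 Ω
X_C = 1/(ωC) = 3.983 Ω
Parallel: admittances add. Y = 1/R + 1/(jωL) + jωC
Y = (0.01538 − j0.07640) S
|Y| = 0.07794 S → |Z| = 1/|Y| = 12.83 Ω, ∠Z = −∠Y = 78.62°
I = V/|Z| = 26/12.83 = 2.026 A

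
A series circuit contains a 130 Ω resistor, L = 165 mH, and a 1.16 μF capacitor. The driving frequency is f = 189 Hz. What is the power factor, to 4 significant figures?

0.2382

ω = 2πf = 1188 rad/s
X_L = ωL = 195.9 Ω
X_C = 1/(ωC) = 725.9 Ω
Net reactance X = X_L − X_C = -530.0 Ω
Z = 130.0 − j530.0 Ω
|Z| = √(130.0² + 530.0²) = 545.7 Ω
∠Z = arctan(-530.0/130.0) = -76.22°
cos φ = cos(-76.22°) = 0.2382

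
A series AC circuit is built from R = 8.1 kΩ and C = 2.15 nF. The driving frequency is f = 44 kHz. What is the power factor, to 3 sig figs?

ω = 2πf = 276500 rad/s
X_C = 1/(ωC) = 1680 Ω
Z = 8100 − j1680 Ω
|Z| = √(8100² + 1680²) = 8270 Ω
∠Z = arctan(-1680/8100) = -11.7°
cos φ = cos(-11.7°) = 0.979

0.979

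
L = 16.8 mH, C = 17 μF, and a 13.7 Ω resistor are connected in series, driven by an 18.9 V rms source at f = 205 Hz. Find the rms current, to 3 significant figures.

ω = 2πf = 1288 rad/s
X_L = ωL = 21.6 Ω
X_C = 1/(ωC) = 45.7 Ω
Net reactance X = X_L − X_C = -24.0 Ω
Z = 13.7 − j24.0 Ω
|Z| = √(13.7² + 24.0²) = 27.7 Ω
I = V/|Z| = 18.9/27.7 = 683 mA

683 mA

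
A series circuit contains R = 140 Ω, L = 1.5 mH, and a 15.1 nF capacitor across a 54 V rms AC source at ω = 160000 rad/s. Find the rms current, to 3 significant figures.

242 mA

X_L = ωL = 240 Ω
X_C = 1/(ωC) = 414 Ω
Net reactance X = X_L − X_C = -174 Ω
Z = 140 − j174 Ω
|Z| = √(140² + 174²) = 223 Ω
I = V/|Z| = 54/223 = 242 mA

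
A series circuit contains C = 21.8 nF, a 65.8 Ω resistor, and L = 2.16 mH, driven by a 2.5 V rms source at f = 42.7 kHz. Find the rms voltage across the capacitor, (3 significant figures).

ω = 2πf = 268300 rad/s
X_L = ωL = 580 Ω
X_C = 1/(ωC) = 171 Ω
Net reactance X = X_L − X_C = 409 Ω
Z = 65.8 + j409 Ω
|Z| = √(65.8² + 409²) = 414 Ω
I = V/|Z| = 6.04 mA
V_C = I·|Z_C| = 0.00604 × 171 = 1.03 V

1.03 V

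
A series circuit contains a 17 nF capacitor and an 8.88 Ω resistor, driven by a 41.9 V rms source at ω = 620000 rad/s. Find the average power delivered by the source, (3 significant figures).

1.72 W

X_C = 1/(ωC) = 94.9 Ω
Z = 8.88 − j94.9 Ω
|Z| = √(8.88² + 94.9²) = 95.3 Ω
∠Z = arctan(-94.9/8.88) = -84.7°
I = V/|Z| = 440 mA
P = VI cos φ = 41.9 × 0.440 × cos(-84.7°) = 1.72 W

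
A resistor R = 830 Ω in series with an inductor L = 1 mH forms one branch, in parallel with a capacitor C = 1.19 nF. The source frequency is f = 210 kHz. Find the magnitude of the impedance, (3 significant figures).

ω = 2πf = 1.319e+06 rad/s
X_L = ωL = 1320 Ω
X_C = 1/(ωC) = 637 Ω
Branch 1 (R+jX_L): Z₁ = 830 + j1320 Ω, |Z₁| = 1560 Ω
Branch 2 (−jX_C): Z₂ = −j637 Ω
Parallel: Z = Z₁Z₂/(Z₁+Z₂), |Z| = 924 Ω, ∠Z = -71.6°

924 Ω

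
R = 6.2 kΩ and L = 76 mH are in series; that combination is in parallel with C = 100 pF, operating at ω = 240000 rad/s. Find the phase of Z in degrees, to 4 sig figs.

X_L = ωL = 18240 Ω
X_C = 1/(ωC) = 41670 Ω
Branch 1 (R+jX_L): Z₁ = 6200 + j18240 Ω, |Z₁| = 19260 Ω
Branch 2 (−jX_C): Z₂ = −j41670 Ω
Parallel: Z = Z₁Z₂/(Z₁+Z₂), |Z| = 33120 Ω, ∠Z = 56.40°

56.40°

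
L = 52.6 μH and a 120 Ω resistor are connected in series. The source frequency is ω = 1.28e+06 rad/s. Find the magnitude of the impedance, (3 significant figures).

X_L = ωL = 67.3 Ω
Z = 120 + j67.3 Ω
|Z| = √(120² + 67.3²) = 138 Ω

138 Ω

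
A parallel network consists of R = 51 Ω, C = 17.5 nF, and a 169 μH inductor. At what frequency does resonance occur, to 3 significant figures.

92.5 kHz

ω₀ = 1/√(LC) = 1/√(0.000169 × 1.75e-08) = 581500 rad/s
f₀ = ω₀/(2π) = 92.5 kHz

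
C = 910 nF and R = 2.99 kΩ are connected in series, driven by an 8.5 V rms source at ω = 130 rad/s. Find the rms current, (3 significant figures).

X_C = 1/(ωC) = 8450 Ω
Z = 2990 − j8450 Ω
|Z| = √(2990² + 8450²) = 8970 Ω
I = V/|Z| = 8.5/8970 = 948 μA

948 μA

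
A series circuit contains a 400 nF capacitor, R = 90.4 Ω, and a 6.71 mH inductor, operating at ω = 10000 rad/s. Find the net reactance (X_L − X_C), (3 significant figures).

-183 Ω

X_L = ωL = 67.1 Ω
X_C = 1/(ωC) = 250 Ω
X = 67.1 − 250 = -183 Ω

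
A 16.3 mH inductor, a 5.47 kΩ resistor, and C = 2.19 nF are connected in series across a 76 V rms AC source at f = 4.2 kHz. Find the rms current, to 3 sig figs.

ω = 2πf = 26390 rad/s
X_L = ωL = 430 Ω
X_C = 1/(ωC) = 17300 Ω
Net reactance X = X_L − X_C = -16900 Ω
Z = 5470 − j16900 Ω
|Z| = √(5470² + 16900²) = 17700 Ω
I = V/|Z| = 76/17700 = 4.28 mA

4.28 mA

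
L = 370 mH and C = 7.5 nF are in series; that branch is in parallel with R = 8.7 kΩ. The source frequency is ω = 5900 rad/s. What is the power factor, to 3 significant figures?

X_L = ωL = 2180 Ω
X_C = 1/(ωC) = 22600 Ω
Branch 1: Z₁ = R = 8700 Ω
Branch 2 (series LC): Z₂ = j(X_L − X_C) = −j20400 Ω
Parallel: Z = Z₁Z₂/(Z₁+Z₂), |Z| = 8000 Ω, ∠Z = -23.1°
cos φ = cos(-23.1°) = 0.920

0.920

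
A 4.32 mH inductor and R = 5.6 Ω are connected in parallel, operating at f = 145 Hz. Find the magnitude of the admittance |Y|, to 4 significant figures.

310.6 mS

ω = 2πf = 911.1 rad/s
X_L = ωL = 3.936 Ω
Parallel: admittances add. Y = 1/R + 1/(jωL)
Y = (0.1786 − j0.2541) S
|Y| = 0.3106 S → |Z| = 1/|Y| = 3.220 Ω, ∠Z = −∠Y = 54.90°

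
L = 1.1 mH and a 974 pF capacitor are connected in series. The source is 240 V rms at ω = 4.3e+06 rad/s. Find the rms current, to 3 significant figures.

X_L = ωL = 4730 Ω
X_C = 1/(ωC) = 239 Ω
Net reactance X = X_L − X_C = 4490 Ω
Z = j4490 Ω
|Z| = √(0² + 4490²) = 4490 Ω
I = V/|Z| = 240/4490 = 53.4 mA

53.4 mA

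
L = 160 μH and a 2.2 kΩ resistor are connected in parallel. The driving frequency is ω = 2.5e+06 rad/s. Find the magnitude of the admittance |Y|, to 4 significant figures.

X_L = ωL = 400.0 Ω
Parallel: admittances add. Y = 1/R + 1/(jωL)
Y = (0.0004545 − j0.002500) S
|Y| = 0.002541 S → |Z| = 1/|Y| = 393.5 Ω, ∠Z = −∠Y = 79.70°

2.541 mS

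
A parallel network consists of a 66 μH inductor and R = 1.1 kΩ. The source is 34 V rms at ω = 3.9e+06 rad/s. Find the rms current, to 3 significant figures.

136 mA

X_L = ωL = 257 Ω
Parallel: admittances add. Y = 1/R + 1/(jωL)
Y = (0.000909 − j0.00389) S
|Y| = 0.00399 S → |Z| = 1/|Y| = 251 Ω, ∠Z = −∠Y = 76.8°
I = V/|Z| = 34/251 = 136 mA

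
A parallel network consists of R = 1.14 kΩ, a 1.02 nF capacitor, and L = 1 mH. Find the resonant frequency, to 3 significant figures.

ω₀ = 1/√(LC) = 1/√(0.001 × 1.02e-09) = 990100 rad/s
f₀ = ω₀/(2π) = 158 kHz

158 kHz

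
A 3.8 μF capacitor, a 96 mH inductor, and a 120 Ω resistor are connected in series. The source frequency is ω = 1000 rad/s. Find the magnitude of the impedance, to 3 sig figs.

206 Ω

X_L = ωL = 96.0 Ω
X_C = 1/(ωC) = 263 Ω
Net reactance X = X_L − X_C = -167 Ω
Z = 120 − j167 Ω
|Z| = √(120² + 167²) = 206 Ω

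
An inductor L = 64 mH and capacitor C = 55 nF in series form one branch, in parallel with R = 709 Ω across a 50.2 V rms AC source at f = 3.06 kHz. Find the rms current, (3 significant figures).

190 mA

ω = 2πf = 19230 rad/s
X_L = ωL = 1230 Ω
X_C = 1/(ωC) = 946 Ω
Branch 1: Z₁ = R = 709 Ω
Branch 2 (series LC): Z₂ = j(X_L − X_C) = j285 Ω
Parallel: Z = Z₁Z₂/(Z₁+Z₂), |Z| = 264 Ω, ∠Z = 68.1°
I = V/|Z| = 50.2/264 = 190 mA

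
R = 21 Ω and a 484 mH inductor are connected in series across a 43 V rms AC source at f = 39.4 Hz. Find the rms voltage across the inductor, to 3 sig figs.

42.4 V

ω = 2πf = 247.6 rad/s
X_L = ωL = 120 Ω
Z = 21.0 + j120 Ω
|Z| = √(21.0² + 120²) = 122 Ω
I = V/|Z| = 353 mA
V_L = I·|Z_L| = 0.353 × 120 = 42.4 V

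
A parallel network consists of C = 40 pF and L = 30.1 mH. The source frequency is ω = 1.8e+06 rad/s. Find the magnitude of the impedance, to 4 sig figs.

18680 Ω

X_L = ωL = 54180 Ω
X_C = 1/(ωC) = 13890 Ω
Parallel: admittances add. Y = 1/(jωL) + jωC
Y = (0 + j5.354e-05) S
|Y| = 5.354e-05 S → |Z| = 1/|Y| = 18680 Ω, ∠Z = −∠Y = -90.00°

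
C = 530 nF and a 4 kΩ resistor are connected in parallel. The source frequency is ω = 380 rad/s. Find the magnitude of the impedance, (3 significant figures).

3110 Ω

X_C = 1/(ωC) = 4970 Ω
Parallel: admittances add. Y = 1/R + jωC
Y = (0.000250 + j0.000201) S
|Y| = 0.000321 S → |Z| = 1/|Y| = 3110 Ω, ∠Z = −∠Y = -38.9°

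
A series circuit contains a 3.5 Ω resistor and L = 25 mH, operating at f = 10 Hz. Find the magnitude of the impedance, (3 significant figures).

ω = 2πf = 62.83 rad/s
X_L = ωL = 1.57 Ω
Z = 3.50 + j1.57 Ω
|Z| = √(3.50² + 1.57²) = 3.84 Ω

3.84 Ω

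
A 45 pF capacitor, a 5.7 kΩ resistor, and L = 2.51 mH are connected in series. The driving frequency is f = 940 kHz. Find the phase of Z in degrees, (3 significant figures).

62.7°

ω = 2πf = 5.906e+06 rad/s
X_L = ωL = 14800 Ω
X_C = 1/(ωC) = 3760 Ω
Net reactance X = X_L − X_C = 11100 Ω
Z = 5700 + j11100 Ω
|Z| = √(5700² + 11100²) = 12400 Ω
∠Z = arctan(11100/5700) = 62.7°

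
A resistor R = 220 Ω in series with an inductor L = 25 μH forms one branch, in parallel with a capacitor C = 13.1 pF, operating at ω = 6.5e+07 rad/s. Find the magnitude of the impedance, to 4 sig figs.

X_L = ωL = 1625 Ω
X_C = 1/(ωC) = 1174 Ω
Branch 1 (R+jX_L): Z₁ = 220.0 + j1625 Ω, |Z₁| = 1640 Ω
Branch 2 (−jX_C): Z₂ = −j1174 Ω
Parallel: Z = Z₁Z₂/(Z₁+Z₂), |Z| = 3841 Ω, ∠Z = -71.69°

3841 Ω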